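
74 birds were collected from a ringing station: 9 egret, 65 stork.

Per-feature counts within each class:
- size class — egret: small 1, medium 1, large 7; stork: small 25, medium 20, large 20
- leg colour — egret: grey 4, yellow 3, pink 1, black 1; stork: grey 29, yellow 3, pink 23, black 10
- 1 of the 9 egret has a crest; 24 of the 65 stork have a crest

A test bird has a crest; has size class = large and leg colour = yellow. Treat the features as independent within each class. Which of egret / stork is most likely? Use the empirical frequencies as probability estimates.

stork

egret: (9/74) × (7/9) × (3/9) × (1/9) ≈ 0.0035035
stork: (65/74) × (20/65) × (3/65) × (24/65) ≈ 0.00460579
Highest score → stork.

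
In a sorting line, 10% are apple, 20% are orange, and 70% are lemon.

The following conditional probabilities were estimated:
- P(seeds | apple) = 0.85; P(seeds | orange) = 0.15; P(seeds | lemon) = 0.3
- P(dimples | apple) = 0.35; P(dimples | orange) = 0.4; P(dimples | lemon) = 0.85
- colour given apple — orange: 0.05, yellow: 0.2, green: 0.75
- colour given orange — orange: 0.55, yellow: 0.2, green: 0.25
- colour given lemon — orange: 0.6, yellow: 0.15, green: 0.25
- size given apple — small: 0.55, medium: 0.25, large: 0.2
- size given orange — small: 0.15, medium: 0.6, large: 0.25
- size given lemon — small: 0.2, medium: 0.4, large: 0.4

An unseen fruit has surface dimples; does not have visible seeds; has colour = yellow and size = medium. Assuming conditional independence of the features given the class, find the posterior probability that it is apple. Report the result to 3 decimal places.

0.008

apple: 0.1 × (1−0.85) × 0.35 × 0.2 × 0.25 = 0.0002625
orange: 0.2 × (1−0.15) × 0.4 × 0.2 × 0.6 = 0.00816
lemon: 0.7 × (1−0.3) × 0.85 × 0.15 × 0.4 = 0.02499
P(apple | x) = 0.0002625 / 0.0334125 ≈ 0.008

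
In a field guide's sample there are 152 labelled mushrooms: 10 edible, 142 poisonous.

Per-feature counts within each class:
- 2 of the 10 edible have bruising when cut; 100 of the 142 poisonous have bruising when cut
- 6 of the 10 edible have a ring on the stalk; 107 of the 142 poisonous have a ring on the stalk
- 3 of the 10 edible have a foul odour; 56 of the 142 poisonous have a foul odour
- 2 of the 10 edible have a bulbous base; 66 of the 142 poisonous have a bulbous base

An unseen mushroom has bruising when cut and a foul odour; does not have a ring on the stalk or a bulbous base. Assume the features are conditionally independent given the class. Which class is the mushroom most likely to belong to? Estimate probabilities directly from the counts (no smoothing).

poisonous

edible: (10/152) × (2/10) × (4/10) × (3/10) × (8/10) ≈ 0.00126316
poisonous: (142/152) × (100/142) × (35/142) × (56/142) × (76/142) ≈ 0.0342264
Highest score → poisonous.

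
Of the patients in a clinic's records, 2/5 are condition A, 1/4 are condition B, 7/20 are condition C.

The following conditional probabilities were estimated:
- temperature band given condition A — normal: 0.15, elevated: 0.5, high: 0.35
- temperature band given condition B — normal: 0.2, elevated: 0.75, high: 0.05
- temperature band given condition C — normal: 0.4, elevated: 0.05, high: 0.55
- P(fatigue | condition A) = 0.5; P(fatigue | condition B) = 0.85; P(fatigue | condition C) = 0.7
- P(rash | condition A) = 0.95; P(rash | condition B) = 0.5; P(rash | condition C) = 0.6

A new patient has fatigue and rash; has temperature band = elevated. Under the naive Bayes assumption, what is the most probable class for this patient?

condition A: 0.4 × 0.5 × 0.5 × 0.95 = 0.095
condition B: 0.25 × 0.75 × 0.85 × 0.5 = 0.0796875
condition C: 0.35 × 0.05 × 0.7 × 0.6 = 0.00735
Highest score → condition A.

condition A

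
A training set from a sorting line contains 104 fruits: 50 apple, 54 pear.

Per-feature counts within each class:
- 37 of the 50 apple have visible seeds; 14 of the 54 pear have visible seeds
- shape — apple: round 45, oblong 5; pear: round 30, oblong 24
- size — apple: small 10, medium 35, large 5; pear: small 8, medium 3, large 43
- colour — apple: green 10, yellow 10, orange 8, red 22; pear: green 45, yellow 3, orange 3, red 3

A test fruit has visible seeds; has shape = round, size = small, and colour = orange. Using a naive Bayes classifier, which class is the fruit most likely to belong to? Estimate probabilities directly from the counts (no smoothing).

apple

apple: (50/104) × (37/50) × (45/50) × (10/50) × (8/50) ≈ 0.0102462
pear: (54/104) × (14/54) × (30/54) × (8/54) × (3/54) ≈ 0.000615525
Highest score → apple.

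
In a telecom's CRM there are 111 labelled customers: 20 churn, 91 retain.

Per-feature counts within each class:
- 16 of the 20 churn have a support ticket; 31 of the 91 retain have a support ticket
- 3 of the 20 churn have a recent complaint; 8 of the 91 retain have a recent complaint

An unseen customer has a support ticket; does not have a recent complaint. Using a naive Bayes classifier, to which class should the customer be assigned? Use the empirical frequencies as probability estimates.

retain

churn: (20/111) × (16/20) × (17/20) ≈ 0.122523
retain: (91/111) × (31/91) × (83/91) ≈ 0.254727
Highest score → retain.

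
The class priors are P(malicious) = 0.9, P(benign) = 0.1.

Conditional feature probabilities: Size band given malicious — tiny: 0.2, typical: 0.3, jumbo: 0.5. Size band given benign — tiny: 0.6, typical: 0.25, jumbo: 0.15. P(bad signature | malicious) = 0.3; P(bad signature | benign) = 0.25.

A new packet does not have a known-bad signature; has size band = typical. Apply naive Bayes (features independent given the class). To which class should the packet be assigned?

malicious: 0.9 × 0.3 × (1−0.3) = 0.189
benign: 0.1 × 0.25 × (1−0.25) = 0.01875
Highest score → malicious.

malicious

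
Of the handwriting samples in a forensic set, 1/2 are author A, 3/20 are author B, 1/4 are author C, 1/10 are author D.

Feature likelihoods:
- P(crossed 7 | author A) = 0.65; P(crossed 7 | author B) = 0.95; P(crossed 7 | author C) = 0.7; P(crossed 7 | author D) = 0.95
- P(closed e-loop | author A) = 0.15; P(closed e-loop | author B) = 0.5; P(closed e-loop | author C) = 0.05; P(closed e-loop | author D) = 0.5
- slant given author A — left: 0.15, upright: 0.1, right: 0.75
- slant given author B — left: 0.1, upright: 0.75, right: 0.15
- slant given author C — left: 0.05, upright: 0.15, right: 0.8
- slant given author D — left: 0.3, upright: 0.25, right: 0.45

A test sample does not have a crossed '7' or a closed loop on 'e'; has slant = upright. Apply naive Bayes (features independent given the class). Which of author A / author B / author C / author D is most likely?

author A: 0.5 × (1−0.65) × (1−0.15) × 0.1 = 0.014875
author B: 0.15 × (1−0.95) × (1−0.5) × 0.75 = 0.0028125
author C: 0.25 × (1−0.7) × (1−0.05) × 0.15 = 0.0106875
author D: 0.1 × (1−0.95) × (1−0.5) × 0.25 = 0.000625
Highest score → author A.

author A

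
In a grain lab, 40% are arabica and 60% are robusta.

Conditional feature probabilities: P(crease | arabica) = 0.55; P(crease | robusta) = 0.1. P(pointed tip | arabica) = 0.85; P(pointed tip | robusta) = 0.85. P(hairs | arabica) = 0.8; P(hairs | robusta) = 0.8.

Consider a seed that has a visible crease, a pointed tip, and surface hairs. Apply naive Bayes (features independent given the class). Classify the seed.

arabica: 0.4 × 0.55 × 0.85 × 0.8 = 0.1496
robusta: 0.6 × 0.1 × 0.85 × 0.8 = 0.0408
Highest score → arabica.

arabica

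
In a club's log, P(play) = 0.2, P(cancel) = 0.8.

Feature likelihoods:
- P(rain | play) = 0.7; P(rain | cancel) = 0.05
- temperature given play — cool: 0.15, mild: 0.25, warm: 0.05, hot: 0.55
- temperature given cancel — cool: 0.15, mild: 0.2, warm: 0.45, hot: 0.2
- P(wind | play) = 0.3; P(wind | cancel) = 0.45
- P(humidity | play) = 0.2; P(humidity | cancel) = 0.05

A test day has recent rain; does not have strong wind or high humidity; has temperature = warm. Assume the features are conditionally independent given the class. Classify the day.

cancel

play: 0.2 × 0.7 × 0.05 × (1−0.3) × (1−0.2) = 0.00392
cancel: 0.8 × 0.05 × 0.45 × (1−0.45) × (1−0.05) = 0.009405
Highest score → cancel.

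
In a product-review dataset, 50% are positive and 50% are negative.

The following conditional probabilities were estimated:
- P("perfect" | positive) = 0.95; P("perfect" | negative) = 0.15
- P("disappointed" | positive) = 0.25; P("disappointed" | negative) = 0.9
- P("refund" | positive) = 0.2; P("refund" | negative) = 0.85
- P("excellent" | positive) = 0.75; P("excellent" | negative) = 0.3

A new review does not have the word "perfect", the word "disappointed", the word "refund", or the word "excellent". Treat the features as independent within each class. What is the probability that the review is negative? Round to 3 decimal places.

positive: 0.5 × (1−0.95) × (1−0.25) × (1−0.2) × (1−0.75) = 0.00375
negative: 0.5 × (1−0.15) × (1−0.9) × (1−0.85) × (1−0.3) = 0.0044625
P(negative | x) = 0.0044625 / 0.0082125 ≈ 0.543

0.543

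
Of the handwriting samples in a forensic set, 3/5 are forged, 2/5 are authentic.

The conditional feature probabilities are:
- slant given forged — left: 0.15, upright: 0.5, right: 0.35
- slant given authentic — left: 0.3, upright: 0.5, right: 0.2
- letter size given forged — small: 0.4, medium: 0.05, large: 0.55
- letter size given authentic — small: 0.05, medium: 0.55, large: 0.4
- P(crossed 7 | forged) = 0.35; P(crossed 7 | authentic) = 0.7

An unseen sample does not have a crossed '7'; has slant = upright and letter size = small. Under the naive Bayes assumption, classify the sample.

forged

forged: 0.6 × 0.5 × 0.4 × (1−0.35) = 0.078
authentic: 0.4 × 0.5 × 0.05 × (1−0.7) = 0.003
Highest score → forged.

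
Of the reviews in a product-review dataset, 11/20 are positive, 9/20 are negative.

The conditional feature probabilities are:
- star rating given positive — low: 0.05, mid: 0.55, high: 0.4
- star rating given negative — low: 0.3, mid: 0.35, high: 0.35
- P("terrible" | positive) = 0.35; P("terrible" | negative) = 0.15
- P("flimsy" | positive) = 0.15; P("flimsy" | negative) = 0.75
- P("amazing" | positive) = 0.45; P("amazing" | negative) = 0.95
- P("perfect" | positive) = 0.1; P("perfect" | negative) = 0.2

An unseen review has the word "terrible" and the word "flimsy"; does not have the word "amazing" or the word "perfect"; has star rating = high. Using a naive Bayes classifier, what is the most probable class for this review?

positive: 0.55 × 0.4 × 0.35 × 0.15 × (1−0.45) × (1−0.1) = 0.00571725
negative: 0.45 × 0.35 × 0.15 × 0.75 × (1−0.95) × (1−0.2) = 0.00070875
Highest score → positive.

positive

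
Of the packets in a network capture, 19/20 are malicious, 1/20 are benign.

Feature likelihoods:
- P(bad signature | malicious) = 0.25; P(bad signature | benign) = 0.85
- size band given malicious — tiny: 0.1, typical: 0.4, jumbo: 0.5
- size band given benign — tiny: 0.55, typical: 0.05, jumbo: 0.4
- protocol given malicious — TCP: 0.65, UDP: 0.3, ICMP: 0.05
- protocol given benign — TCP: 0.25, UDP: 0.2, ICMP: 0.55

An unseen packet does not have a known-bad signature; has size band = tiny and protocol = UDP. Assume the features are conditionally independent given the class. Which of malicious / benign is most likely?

malicious

malicious: 0.95 × (1−0.25) × 0.1 × 0.3 = 0.021375
benign: 0.05 × (1−0.85) × 0.55 × 0.2 = 0.000825
Highest score → malicious.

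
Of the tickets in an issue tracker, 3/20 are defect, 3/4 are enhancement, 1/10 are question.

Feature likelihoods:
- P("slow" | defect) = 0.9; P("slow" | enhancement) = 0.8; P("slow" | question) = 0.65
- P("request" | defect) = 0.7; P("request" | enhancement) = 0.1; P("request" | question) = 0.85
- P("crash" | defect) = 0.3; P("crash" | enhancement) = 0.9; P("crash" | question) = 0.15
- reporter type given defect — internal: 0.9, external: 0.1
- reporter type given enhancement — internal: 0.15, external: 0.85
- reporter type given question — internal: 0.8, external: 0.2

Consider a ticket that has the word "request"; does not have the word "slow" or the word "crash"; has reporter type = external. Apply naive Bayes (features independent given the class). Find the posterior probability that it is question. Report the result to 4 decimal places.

defect: 0.15 × (1−0.9) × 0.7 × (1−0.3) × 0.1 = 0.000735
enhancement: 0.75 × (1−0.8) × 0.1 × (1−0.9) × 0.85 = 0.001275
question: 0.1 × (1−0.65) × 0.85 × (1−0.15) × 0.2 = 0.0050575
P(question | x) = 0.0050575 / 0.0070675 ≈ 0.7156

0.7156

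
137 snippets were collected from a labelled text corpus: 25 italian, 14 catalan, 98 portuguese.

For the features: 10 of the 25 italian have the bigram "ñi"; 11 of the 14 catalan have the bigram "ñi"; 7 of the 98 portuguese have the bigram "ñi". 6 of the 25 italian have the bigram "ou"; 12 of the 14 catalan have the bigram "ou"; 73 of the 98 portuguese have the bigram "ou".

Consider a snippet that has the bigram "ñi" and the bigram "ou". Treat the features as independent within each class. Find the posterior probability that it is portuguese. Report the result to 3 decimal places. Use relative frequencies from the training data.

0.306

italian: (25/137) × (10/25) × (6/25) ≈ 0.0175182
catalan: (14/137) × (11/14) × (12/14) ≈ 0.0688217
portuguese: (98/137) × (7/98) × (73/98) ≈ 0.0380605
P(portuguese | x) = 0.0380605 / 0.1244004 ≈ 0.306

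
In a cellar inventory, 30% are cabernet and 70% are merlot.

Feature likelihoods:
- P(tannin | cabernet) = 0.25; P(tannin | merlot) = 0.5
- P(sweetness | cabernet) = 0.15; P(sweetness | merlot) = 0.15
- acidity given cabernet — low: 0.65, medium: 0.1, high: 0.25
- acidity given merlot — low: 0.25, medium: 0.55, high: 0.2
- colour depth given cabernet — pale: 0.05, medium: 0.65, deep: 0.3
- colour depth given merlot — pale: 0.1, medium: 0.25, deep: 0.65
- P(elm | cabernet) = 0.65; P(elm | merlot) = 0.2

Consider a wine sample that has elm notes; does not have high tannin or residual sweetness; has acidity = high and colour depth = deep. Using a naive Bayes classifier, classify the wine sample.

cabernet: 0.3 × (1−0.25) × (1−0.15) × 0.25 × 0.3 × 0.65 = 0.0093234375
merlot: 0.7 × (1−0.5) × (1−0.15) × 0.2 × 0.65 × 0.2 = 0.007735
Highest score → cabernet.

cabernet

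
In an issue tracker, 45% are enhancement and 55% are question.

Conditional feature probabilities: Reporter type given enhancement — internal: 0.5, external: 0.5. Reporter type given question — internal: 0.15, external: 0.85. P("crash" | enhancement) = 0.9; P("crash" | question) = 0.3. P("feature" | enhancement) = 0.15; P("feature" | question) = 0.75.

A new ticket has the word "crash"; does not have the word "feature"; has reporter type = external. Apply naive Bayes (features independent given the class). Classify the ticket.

enhancement

enhancement: 0.45 × 0.5 × 0.9 × (1−0.15) = 0.172125
question: 0.55 × 0.85 × 0.3 × (1−0.75) = 0.0350625
Highest score → enhancement.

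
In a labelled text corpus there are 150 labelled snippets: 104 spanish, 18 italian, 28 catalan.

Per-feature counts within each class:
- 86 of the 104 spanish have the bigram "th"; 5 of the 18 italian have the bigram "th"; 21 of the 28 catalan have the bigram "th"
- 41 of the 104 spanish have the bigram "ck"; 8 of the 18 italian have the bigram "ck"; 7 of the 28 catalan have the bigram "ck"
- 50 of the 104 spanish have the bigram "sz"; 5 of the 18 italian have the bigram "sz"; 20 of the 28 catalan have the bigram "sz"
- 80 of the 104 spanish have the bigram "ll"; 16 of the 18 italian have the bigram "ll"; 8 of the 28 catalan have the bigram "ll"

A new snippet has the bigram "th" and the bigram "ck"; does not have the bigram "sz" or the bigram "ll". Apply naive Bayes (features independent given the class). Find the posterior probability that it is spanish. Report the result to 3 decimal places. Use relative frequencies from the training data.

spanish: (104/150) × (86/104) × (41/104) × (54/104) × (24/104) ≈ 0.027083
italian: (18/150) × (5/18) × (8/18) × (13/18) × (2/18) ≈ 0.00118884
catalan: (28/150) × (21/28) × (7/28) × (8/28) × (20/28) ≈ 0.00714286
P(spanish | x) = 0.027083 / 0.0354147 ≈ 0.765

0.765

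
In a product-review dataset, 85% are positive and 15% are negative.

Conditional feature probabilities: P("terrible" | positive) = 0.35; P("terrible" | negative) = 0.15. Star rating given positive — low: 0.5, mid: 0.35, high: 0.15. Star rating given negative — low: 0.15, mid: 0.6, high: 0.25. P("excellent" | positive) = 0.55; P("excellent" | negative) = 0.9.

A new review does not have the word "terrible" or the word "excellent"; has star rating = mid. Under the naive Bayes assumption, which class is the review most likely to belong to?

positive

positive: 0.85 × (1−0.35) × 0.35 × (1−0.55) = 0.08701875
negative: 0.15 × (1−0.15) × 0.6 × (1−0.9) = 0.00765
Highest score → positive.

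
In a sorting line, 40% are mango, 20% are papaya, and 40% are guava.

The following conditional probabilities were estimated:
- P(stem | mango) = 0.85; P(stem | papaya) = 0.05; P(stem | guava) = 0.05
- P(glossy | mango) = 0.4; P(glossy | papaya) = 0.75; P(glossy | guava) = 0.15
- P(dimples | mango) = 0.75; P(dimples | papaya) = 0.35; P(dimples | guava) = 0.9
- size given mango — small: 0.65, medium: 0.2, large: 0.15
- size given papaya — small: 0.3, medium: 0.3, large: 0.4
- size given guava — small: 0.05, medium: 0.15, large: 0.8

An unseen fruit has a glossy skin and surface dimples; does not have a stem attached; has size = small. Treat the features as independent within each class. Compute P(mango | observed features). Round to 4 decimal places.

mango: 0.4 × (1−0.85) × 0.4 × 0.75 × 0.65 = 0.0117
papaya: 0.2 × (1−0.05) × 0.75 × 0.35 × 0.3 = 0.0149625
guava: 0.4 × (1−0.05) × 0.15 × 0.9 × 0.05 = 0.002565
P(mango | x) = 0.0117 / 0.0292275 ≈ 0.4003

0.4003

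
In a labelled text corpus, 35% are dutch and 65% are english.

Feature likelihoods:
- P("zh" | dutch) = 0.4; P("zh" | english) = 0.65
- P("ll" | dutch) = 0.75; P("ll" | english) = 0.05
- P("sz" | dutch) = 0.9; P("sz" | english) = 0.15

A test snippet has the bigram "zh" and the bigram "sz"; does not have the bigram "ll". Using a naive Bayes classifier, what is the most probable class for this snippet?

english

dutch: 0.35 × 0.4 × (1−0.75) × 0.9 = 0.0315
english: 0.65 × 0.65 × (1−0.05) × 0.15 = 0.06020625
Highest score → english.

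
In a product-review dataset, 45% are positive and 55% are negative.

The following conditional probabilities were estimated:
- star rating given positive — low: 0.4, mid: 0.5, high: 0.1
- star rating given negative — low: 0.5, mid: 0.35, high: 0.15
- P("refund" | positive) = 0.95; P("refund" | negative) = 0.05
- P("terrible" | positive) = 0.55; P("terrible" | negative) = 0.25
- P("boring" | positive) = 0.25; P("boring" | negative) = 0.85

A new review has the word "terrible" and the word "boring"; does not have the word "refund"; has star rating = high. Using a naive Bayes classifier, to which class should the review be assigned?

negative

positive: 0.45 × 0.1 × (1−0.95) × 0.55 × 0.25 = 0.000309375
negative: 0.55 × 0.15 × (1−0.05) × 0.25 × 0.85 = 0.0166546875
Highest score → negative.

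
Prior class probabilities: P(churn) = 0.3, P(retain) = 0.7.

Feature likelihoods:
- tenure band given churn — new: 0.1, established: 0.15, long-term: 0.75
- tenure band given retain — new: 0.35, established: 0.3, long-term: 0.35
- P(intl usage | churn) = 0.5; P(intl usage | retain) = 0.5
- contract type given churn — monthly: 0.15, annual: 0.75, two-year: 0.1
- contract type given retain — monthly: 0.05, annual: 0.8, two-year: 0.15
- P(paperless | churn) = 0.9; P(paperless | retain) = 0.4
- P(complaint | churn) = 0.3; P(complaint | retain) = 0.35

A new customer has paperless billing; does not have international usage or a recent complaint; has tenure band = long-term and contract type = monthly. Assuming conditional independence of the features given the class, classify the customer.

churn: 0.3 × 0.75 × (1−0.5) × 0.15 × 0.9 × (1−0.3) = 0.01063125
retain: 0.7 × 0.35 × (1−0.5) × 0.05 × 0.4 × (1−0.35) = 0.0015925
Highest score → churn.

churn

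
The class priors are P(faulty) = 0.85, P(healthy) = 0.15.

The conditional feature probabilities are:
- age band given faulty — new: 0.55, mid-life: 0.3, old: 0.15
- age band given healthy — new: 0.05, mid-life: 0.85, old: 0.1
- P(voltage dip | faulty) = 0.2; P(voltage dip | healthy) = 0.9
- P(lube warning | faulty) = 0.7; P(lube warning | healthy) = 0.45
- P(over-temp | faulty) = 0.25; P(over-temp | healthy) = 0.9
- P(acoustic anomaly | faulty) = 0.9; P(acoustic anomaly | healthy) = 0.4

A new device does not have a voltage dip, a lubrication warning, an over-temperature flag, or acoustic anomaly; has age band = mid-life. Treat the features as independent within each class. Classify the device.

faulty

faulty: 0.85 × 0.3 × (1−0.2) × (1−0.7) × (1−0.25) × (1−0.9) = 0.00459
healthy: 0.15 × 0.85 × (1−0.9) × (1−0.45) × (1−0.9) × (1−0.4) = 0.00042075
Highest score → faulty.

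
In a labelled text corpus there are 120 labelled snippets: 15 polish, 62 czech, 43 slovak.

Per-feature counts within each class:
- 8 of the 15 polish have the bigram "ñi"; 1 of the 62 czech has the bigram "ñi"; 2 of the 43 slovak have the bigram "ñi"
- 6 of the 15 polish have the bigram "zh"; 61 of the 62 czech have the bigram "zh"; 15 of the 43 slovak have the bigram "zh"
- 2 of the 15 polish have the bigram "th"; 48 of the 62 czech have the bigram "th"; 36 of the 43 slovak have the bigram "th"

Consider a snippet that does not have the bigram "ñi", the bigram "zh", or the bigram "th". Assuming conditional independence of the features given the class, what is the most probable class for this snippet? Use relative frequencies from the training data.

slovak

polish: (15/120) × (7/15) × (9/15) × (13/15) ≈ 0.0303333
czech: (62/120) × (61/62) × (1/62) × (14/62) ≈ 0.00185137
slovak: (43/120) × (41/43) × (28/43) × (7/43) ≈ 0.0362178
Highest score → slovak.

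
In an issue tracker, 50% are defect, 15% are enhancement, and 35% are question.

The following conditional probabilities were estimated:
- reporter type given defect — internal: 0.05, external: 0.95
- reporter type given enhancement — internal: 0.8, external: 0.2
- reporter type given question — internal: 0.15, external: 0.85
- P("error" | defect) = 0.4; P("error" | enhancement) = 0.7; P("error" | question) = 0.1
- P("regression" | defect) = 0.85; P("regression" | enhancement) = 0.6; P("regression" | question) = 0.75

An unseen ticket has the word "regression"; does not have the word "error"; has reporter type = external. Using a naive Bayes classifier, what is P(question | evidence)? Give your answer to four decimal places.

defect: 0.5 × 0.95 × (1−0.4) × 0.85 = 0.24225
enhancement: 0.15 × 0.2 × (1−0.7) × 0.6 = 0.0054
question: 0.35 × 0.85 × (1−0.1) × 0.75 = 0.2008125
P(question | x) = 0.2008125 / 0.4484625 ≈ 0.4478

0.4478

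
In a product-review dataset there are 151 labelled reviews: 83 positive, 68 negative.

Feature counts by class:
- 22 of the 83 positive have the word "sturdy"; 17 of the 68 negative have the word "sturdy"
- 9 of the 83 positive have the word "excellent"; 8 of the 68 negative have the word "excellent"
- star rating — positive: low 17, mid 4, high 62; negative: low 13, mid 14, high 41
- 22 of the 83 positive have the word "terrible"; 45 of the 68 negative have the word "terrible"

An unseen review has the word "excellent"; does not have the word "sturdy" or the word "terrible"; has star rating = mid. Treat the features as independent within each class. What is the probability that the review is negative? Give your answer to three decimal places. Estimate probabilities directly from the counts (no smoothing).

0.641

positive: (83/151) × (61/83) × (9/83) × (4/83) × (61/83) ≈ 0.0015515
negative: (68/151) × (51/68) × (8/68) × (14/68) × (23/68) ≈ 0.00276702
P(negative | x) = 0.00276702 / 0.00431852 ≈ 0.641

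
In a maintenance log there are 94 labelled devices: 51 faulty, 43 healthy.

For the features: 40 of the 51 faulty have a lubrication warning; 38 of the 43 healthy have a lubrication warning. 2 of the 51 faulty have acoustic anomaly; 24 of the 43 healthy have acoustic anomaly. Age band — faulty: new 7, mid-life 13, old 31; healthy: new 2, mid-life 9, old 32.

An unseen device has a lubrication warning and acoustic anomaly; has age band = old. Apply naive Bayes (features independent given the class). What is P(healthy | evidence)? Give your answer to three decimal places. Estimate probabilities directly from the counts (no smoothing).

0.943

faulty: (51/94) × (40/51) × (2/51) × (31/51) ≈ 0.0101434
healthy: (43/94) × (38/43) × (24/43) × (32/43) ≈ 0.167911
P(healthy | x) = 0.167911 / 0.1780544 ≈ 0.943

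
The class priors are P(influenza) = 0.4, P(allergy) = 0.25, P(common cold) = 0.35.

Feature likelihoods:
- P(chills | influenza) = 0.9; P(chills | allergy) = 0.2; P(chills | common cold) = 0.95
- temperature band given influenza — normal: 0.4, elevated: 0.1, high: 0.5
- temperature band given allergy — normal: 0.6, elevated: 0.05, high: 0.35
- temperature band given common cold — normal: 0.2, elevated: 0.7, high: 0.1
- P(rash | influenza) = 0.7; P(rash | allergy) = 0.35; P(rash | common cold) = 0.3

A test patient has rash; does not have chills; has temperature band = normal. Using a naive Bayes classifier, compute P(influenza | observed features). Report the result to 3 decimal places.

0.206

influenza: 0.4 × (1−0.9) × 0.4 × 0.7 = 0.0112
allergy: 0.25 × (1−0.2) × 0.6 × 0.35 = 0.042
common cold: 0.35 × (1−0.95) × 0.2 × 0.3 = 0.00105
P(influenza | x) = 0.0112 / 0.05425 ≈ 0.206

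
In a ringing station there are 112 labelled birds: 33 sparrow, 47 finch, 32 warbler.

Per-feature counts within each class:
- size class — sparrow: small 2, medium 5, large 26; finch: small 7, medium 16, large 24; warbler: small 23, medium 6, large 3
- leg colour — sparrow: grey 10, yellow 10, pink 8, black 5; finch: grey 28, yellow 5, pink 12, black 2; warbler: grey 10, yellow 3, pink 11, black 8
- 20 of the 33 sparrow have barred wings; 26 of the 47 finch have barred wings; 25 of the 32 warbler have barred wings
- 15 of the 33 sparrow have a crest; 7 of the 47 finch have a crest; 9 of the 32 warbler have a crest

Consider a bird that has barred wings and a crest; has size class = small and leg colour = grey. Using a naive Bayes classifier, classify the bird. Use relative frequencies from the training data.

sparrow: (33/112) × (2/33) × (10/33) × (20/33) × (15/33) ≈ 0.0014907
finch: (47/112) × (7/47) × (28/47) × (26/47) × (7/47) ≈ 0.00306772
warbler: (32/112) × (23/32) × (10/32) × (25/32) × (9/32) ≈ 0.0141008
Highest score → warbler.

warbler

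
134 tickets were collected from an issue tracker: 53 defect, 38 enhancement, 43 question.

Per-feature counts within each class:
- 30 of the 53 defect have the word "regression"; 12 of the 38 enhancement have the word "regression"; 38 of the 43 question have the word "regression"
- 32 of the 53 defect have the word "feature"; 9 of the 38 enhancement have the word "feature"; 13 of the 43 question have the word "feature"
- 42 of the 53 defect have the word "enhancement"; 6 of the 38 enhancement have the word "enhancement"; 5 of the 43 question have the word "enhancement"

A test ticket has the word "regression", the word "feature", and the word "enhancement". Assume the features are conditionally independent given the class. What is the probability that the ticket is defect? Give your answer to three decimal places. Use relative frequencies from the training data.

defect: (53/134) × (30/53) × (32/53) × (42/53) ≈ 0.107118
enhancement: (38/134) × (12/38) × (9/38) × (6/38) ≈ 0.00334891
question: (43/134) × (38/43) × (13/43) × (5/43) ≈ 0.00996908
P(defect | x) = 0.107118 / 0.12043599 ≈ 0.889

0.889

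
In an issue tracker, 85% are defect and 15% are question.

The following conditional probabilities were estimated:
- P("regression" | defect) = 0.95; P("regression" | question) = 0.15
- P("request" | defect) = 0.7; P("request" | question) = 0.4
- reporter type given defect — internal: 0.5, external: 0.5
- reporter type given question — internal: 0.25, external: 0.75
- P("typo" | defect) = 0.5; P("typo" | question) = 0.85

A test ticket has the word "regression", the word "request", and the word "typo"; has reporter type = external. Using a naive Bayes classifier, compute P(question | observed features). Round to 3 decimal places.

defect: 0.85 × 0.95 × 0.7 × 0.5 × 0.5 = 0.1413125
question: 0.15 × 0.15 × 0.4 × 0.75 × 0.85 = 0.0057375
P(question | x) = 0.0057375 / 0.14705 ≈ 0.039

0.039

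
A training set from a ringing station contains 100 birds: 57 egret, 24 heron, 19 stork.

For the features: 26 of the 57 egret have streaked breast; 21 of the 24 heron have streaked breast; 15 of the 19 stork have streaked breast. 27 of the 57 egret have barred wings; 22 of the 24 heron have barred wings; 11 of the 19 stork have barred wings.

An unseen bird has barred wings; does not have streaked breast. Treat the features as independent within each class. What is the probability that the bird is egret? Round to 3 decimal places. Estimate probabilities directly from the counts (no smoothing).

0.744

egret: (57/100) × (31/57) × (27/57) ≈ 0.146842
heron: (24/100) × (3/24) × (22/24) = 0.0275
stork: (19/100) × (4/19) × (11/19) ≈ 0.0231579
P(egret | x) = 0.146842 / 0.1974999 ≈ 0.744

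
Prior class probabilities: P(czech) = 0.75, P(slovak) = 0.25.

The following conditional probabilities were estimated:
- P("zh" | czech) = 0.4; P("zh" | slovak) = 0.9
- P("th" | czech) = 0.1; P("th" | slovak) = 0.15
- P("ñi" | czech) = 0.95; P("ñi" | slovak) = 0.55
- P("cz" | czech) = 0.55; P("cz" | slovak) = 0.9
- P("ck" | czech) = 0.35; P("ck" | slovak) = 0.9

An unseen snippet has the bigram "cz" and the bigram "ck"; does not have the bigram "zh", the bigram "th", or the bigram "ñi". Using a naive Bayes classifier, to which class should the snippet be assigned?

slovak

czech: 0.75 × (1−0.4) × (1−0.1) × (1−0.95) × 0.55 × 0.35 = 0.003898125
slovak: 0.25 × (1−0.9) × (1−0.15) × (1−0.55) × 0.9 × 0.9 = 0.007745625
Highest score → slovak.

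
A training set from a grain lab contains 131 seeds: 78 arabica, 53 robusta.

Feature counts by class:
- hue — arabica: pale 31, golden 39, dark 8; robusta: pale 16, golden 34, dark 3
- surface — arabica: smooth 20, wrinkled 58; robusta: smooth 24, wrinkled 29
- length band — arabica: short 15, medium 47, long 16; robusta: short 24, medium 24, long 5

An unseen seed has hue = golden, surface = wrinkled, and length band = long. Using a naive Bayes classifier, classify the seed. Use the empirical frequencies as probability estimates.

arabica

arabica: (78/131) × (39/78) × (58/78) × (16/78) ≈ 0.0454101
robusta: (53/131) × (34/53) × (29/53) × (5/53) ≈ 0.0133975
Highest score → arabica.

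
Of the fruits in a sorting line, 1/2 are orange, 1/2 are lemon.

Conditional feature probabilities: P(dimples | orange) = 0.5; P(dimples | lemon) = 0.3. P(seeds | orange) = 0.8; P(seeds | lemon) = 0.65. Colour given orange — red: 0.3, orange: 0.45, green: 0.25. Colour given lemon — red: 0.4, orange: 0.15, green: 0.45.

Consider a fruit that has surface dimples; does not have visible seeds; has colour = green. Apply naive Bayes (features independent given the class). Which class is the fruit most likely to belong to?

orange: 0.5 × 0.5 × (1−0.8) × 0.25 = 0.0125
lemon: 0.5 × 0.3 × (1−0.65) × 0.45 = 0.023625
Highest score → lemon.

lemon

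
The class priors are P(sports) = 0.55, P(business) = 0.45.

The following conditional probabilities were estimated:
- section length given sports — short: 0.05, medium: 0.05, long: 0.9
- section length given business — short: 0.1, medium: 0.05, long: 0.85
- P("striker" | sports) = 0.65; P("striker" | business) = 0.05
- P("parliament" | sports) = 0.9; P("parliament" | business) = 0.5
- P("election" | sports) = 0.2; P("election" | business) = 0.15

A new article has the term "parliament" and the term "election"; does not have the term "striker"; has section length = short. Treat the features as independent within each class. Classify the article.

business

sports: 0.55 × 0.05 × (1−0.65) × 0.9 × 0.2 = 0.0017325
business: 0.45 × 0.1 × (1−0.05) × 0.5 × 0.15 = 0.00320625
Highest score → business.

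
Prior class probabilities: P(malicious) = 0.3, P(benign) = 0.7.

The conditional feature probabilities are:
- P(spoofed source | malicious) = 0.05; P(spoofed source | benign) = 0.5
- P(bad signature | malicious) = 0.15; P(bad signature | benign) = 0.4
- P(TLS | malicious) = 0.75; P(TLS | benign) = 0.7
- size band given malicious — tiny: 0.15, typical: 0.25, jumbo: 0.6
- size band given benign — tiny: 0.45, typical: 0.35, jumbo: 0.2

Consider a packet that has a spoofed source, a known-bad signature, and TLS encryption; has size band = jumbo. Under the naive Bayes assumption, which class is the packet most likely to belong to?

benign

malicious: 0.3 × 0.05 × 0.15 × 0.75 × 0.6 = 0.0010125
benign: 0.7 × 0.5 × 0.4 × 0.7 × 0.2 = 0.0196
Highest score → benign.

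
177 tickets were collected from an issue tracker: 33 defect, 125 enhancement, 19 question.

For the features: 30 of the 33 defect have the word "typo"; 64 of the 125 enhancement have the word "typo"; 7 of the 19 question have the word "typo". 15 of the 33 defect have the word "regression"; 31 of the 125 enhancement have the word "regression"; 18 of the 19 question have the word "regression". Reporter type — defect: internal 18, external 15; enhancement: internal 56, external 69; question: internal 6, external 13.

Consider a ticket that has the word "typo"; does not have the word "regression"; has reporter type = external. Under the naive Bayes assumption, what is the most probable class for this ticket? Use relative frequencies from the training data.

enhancement

defect: (33/177) × (30/33) × (18/33) × (15/33) ≈ 0.0420227
enhancement: (125/177) × (64/125) × (94/125) × (69/125) ≈ 0.150094
question: (19/177) × (7/19) × (1/19) × (13/19) ≈ 0.00142417
Highest score → enhancement.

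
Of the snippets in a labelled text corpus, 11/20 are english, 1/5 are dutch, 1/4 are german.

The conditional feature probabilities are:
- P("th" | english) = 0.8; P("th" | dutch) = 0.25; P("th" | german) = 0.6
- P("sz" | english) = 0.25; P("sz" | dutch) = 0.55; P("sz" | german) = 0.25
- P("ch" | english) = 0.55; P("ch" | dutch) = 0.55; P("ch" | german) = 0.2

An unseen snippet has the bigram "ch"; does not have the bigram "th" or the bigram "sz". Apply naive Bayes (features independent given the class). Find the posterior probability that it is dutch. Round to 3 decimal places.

0.381

english: 0.55 × (1−0.8) × (1−0.25) × 0.55 = 0.045375
dutch: 0.2 × (1−0.25) × (1−0.55) × 0.55 = 0.037125
german: 0.25 × (1−0.6) × (1−0.25) × 0.2 = 0.015
P(dutch | x) = 0.037125 / 0.0975 ≈ 0.381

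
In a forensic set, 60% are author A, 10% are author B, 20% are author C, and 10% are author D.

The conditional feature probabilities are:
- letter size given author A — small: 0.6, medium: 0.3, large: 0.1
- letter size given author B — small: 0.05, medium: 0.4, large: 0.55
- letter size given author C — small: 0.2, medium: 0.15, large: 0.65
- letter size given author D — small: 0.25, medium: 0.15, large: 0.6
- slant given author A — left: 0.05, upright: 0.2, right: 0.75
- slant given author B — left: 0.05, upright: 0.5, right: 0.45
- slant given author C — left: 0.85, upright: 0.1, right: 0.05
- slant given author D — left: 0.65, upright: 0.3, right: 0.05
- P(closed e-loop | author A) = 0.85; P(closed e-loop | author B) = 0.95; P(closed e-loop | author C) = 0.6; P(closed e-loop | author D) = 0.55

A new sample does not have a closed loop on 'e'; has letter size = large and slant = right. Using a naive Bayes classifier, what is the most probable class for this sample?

author A: 0.6 × 0.1 × 0.75 × (1−0.85) = 0.00675
author B: 0.1 × 0.55 × 0.45 × (1−0.95) = 0.0012375
author C: 0.2 × 0.65 × 0.05 × (1−0.6) = 0.0026
author D: 0.1 × 0.6 × 0.05 × (1−0.55) = 0.00135
Highest score → author A.

author A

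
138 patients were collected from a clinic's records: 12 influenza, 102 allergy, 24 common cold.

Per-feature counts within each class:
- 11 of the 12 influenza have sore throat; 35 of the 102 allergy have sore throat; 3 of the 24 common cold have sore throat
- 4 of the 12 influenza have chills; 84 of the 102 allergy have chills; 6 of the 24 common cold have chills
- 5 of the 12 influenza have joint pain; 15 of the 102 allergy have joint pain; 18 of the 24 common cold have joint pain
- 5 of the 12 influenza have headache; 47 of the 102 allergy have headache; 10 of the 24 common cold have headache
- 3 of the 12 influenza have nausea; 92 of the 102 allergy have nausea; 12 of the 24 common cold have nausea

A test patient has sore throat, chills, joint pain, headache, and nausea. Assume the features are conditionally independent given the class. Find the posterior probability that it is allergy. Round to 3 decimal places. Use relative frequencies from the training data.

0.864

influenza: (12/138) × (11/12) × (4/12) × (5/12) × (5/12) × (3/12) ≈ 0.00115321
allergy: (102/138) × (35/102) × (84/102) × (15/102) × (47/102) × (92/102) ≈ 0.0127657
common cold: (24/138) × (3/24) × (6/24) × (18/24) × (10/24) × (12/24) ≈ 0.000849185
P(allergy | x) = 0.0127657 / 0.014768095 ≈ 0.864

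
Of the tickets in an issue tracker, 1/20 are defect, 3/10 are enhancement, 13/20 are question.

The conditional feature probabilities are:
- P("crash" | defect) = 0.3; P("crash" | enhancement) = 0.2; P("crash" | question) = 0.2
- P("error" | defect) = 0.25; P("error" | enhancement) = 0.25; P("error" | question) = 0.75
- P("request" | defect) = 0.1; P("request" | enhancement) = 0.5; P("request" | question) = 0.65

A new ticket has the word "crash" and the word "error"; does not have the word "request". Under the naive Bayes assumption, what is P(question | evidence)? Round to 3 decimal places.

defect: 0.05 × 0.3 × 0.25 × (1−0.1) = 0.003375
enhancement: 0.3 × 0.2 × 0.25 × (1−0.5) = 0.0075
question: 0.65 × 0.2 × 0.75 × (1−0.65) = 0.034125
P(question | x) = 0.034125 / 0.045 ≈ 0.758

0.758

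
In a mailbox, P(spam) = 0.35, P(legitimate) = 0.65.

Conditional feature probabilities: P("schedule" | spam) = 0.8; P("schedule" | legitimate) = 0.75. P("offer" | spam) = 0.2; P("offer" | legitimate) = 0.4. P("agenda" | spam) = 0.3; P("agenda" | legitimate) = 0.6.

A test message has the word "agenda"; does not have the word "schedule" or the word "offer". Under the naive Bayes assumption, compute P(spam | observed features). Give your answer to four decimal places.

spam: 0.35 × (1−0.8) × (1−0.2) × 0.3 = 0.0168
legitimate: 0.65 × (1−0.75) × (1−0.4) × 0.6 = 0.0585
P(spam | x) = 0.0168 / 0.0753 ≈ 0.2231

0.2231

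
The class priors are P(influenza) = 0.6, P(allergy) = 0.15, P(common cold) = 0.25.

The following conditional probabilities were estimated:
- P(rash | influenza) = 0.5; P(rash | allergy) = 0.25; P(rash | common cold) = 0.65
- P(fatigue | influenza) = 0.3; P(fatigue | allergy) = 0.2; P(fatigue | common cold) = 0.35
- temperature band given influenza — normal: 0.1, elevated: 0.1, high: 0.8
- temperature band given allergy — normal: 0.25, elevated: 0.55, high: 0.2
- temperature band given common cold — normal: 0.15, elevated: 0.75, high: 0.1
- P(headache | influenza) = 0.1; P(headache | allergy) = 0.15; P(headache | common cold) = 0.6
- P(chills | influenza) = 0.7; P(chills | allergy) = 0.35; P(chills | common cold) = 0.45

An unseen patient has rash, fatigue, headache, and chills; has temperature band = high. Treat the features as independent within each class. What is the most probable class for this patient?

influenza

influenza: 0.6 × 0.5 × 0.3 × 0.8 × 0.1 × 0.7 = 0.00504
allergy: 0.15 × 0.25 × 0.2 × 0.2 × 0.15 × 0.35 = 0.00007875
common cold: 0.25 × 0.65 × 0.35 × 0.1 × 0.6 × 0.45 = 0.001535625
Highest score → influenza.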